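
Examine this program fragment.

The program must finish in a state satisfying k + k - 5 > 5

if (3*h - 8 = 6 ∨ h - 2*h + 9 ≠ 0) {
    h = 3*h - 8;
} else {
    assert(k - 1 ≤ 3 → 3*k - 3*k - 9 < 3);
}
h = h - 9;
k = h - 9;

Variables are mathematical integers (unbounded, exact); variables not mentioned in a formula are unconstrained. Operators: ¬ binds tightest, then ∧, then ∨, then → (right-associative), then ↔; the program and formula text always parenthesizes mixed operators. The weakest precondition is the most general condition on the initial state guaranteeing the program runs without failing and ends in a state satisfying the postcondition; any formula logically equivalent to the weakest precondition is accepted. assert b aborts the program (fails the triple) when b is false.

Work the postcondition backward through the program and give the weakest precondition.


Working backward. After the program, the postcondition k + k - 5 > 5 must hold; in canonical form it is 2*k > 10.
Before k := h - 9: 2*h > 28
Before h := h - 9: 2*h > 46
Then branch requires 6*h > 62; else branch requires 2*h > 46.
Before the if: ((3*h = 14 ∨ h ≠ 9) → 6*h > 62) ∧ ((¬(3*h = 14 ∨ h ≠ 9)) → 2*h > 46)
Answer: WP = ((3*h = 14 ∨ h ≠ 9) → 6*h > 62) ∧ ((¬(3*h = 14 ∨ h ≠ 9)) → 2*h > 46)


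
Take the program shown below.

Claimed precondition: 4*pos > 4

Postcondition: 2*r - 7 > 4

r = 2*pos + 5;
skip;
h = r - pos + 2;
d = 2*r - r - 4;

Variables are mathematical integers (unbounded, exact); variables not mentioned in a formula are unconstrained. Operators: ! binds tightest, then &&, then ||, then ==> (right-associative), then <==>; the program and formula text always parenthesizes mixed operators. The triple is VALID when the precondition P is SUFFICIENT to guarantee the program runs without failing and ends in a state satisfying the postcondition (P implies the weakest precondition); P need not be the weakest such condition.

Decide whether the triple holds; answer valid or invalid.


Working backward. After the program, the postcondition 2*r - 7 > 4 must hold; in canonical form it is 2*r > 11.
Before d := 2*r - r - 4: 2*r > 11
Before h := r - pos + 2: 2*r > 11
Before skip: 2*r > 11
Before r := 2*pos + 5: 4*pos > 1
The weakest precondition is 4*pos > 1.
Check whether 4*pos > 4 implies it.
Every state satisfying the precondition satisfies the weakest precondition: the implication holds.
Answer: valid


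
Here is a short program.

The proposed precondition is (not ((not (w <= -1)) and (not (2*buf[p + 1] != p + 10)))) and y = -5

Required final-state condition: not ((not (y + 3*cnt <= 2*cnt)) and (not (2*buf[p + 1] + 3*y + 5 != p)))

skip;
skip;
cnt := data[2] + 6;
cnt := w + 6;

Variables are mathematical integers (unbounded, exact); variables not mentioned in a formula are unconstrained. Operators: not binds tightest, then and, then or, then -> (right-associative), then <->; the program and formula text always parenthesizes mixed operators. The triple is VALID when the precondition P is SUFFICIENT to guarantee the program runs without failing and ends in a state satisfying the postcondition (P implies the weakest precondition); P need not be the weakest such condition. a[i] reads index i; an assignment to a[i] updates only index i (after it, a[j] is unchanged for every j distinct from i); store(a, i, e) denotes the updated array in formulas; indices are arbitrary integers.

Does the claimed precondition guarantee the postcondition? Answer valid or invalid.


Working backward. After the program, the postcondition not ((not (y + 3*cnt <= 2*cnt)) and (not (2*buf[p + 1] + 3*y + 5 != p))) must hold; in canonical form it is not ((not (cnt + y <= 0)) and (not (2*buf[p + 1] + 3*y != p - 5))).
Before cnt := w + 6: not ((not (w + y <= -6)) and (not (2*buf[p + 1] + 3*y != p - 5)))
Before cnt := data[2] + 6: not ((not (w + y <= -6)) and (not (2*buf[p + 1] + 3*y != p - 5)))
Before skip: not ((not (w + y <= -6)) and (not (2*buf[p + 1] + 3*y != p - 5)))
Before skip: not ((not (w + y <= -6)) and (not (2*buf[p + 1] + 3*y != p - 5)))
The weakest precondition is not ((not (w + y <= -6)) and (not (2*buf[p + 1] + 3*y != p - 5))).
Check whether (not ((not (w <= -1)) and (not (2*buf[p + 1] != p + 10)))) and y = -5 implies it.
Every state satisfying the precondition satisfies the weakest precondition: the implication holds.
Answer: valid


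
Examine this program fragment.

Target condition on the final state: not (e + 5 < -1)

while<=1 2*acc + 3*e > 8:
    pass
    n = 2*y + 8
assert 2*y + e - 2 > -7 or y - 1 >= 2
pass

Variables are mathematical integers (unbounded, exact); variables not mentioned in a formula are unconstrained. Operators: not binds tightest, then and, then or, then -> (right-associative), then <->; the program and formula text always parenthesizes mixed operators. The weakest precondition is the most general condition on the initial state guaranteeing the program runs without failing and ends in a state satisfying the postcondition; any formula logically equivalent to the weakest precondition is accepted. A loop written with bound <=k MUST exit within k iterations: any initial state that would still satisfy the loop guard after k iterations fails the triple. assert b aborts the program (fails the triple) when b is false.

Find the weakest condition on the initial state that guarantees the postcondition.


Working backward. After the program, the postcondition not (e + 5 < -1) must hold; in canonical form it is not (e < -6).
Before skip: not (e < -6)
Before assert 2*y + e - 2 > -7 or y - 1 >= 2: (e + 2*y > -5 or y >= 3) and (not (e < -6))
Before the loop (bound <=1), unroll the exhaustion recursion (WP_0 = exit-now case; WP_j = one more guarded iteration, up to j = 1):
  WP_0: (not (2*acc + 3*e > 8)) and (e + 2*y > -5 or y >= 3) and (not (e < -6))
  WP_1: (2*acc + 3*e > 8 -> ((not (2*acc + 3*e > 8)) and (e + 2*y > -5 or y >= 3) and (not (e < -6)))) and ((not (2*acc + 3*e > 8)) -> ((e + 2*y > -5 or y >= 3) and (not (e < -6))))
So before the loop: (2*acc + 3*e > 8 -> ((not (2*acc + 3*e > 8)) and (e + 2*y > -5 or y >= 3) and (not (e < -6)))) and ((not (2*acc + 3*e > 8)) -> ((e + 2*y > -5 or y >= 3) and (not (e < -6))))
Answer: WP = (2*acc + 3*e > 8 -> ((not (2*acc + 3*e > 8)) and (e + 2*y > -5 or y >= 3) and (not (e < -6)))) and ((not (2*acc + 3*e > 8)) -> ((e + 2*y > -5 or y >= 3) and (not (e < -6))))


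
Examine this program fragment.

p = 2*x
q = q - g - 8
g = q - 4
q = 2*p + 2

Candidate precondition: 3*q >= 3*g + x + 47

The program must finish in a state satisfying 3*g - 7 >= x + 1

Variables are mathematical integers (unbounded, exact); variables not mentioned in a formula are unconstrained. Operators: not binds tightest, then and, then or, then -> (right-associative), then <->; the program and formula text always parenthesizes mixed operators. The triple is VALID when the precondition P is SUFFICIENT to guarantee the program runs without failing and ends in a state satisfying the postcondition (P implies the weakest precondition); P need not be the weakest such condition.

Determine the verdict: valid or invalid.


Working backward. After the program, the postcondition 3*g - 7 >= x + 1 must hold; in canonical form it is 3*g >= x + 8.
Before q := 2*p + 2: 3*g >= x + 8
Before g := q - 4: 3*q >= x + 20
Before q := q - g - 8: 3*q >= 3*g + x + 44
Before p := 2*x: 3*q >= 3*g + x + 44
The weakest precondition is 3*q >= 3*g + x + 44.
Check whether 3*q >= 3*g + x + 47 implies it.
Every state satisfying the precondition satisfies the weakest precondition: the implication holds.
Answer: valid


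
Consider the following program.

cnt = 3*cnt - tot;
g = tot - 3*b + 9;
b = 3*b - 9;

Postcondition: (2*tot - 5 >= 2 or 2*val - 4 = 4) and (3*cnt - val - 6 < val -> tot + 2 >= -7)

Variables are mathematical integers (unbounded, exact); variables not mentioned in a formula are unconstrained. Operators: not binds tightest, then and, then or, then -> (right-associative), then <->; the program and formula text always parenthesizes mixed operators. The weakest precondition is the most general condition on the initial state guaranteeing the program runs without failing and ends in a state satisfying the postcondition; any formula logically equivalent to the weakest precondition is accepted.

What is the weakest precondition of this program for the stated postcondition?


Working backward. After the program, the postcondition (2*tot - 5 >= 2 or 2*val - 4 = 4) and (3*cnt - val - 6 < val -> tot + 2 >= -7) must hold; in canonical form it is (2*tot >= 7 or 2*val = 8) and (3*cnt < 2*val + 6 -> tot >= -9).
Before b := 3*b - 9: (2*tot >= 7 or 2*val = 8) and (3*cnt < 2*val + 6 -> tot >= -9)
Before g := tot - 3*b + 9: (2*tot >= 7 or 2*val = 8) and (3*cnt < 2*val + 6 -> tot >= -9)
Before cnt := 3*cnt - tot: (2*tot >= 7 or 2*val = 8) and (9*cnt < 3*tot + 2*val + 6 -> tot >= -9)
Answer: WP = (2*tot >= 7 or 2*val = 8) and (9*cnt < 3*tot + 2*val + 6 -> tot >= -9)


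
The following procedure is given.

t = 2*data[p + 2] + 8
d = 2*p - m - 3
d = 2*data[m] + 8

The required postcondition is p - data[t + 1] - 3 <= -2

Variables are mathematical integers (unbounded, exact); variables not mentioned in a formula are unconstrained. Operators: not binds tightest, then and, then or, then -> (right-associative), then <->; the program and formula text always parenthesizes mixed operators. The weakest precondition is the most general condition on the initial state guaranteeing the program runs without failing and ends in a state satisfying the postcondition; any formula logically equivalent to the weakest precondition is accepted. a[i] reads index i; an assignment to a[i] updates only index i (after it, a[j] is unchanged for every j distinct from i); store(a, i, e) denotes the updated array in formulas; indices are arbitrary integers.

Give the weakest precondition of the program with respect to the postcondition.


Working backward. After the program, the postcondition p - data[t + 1] - 3 <= -2 must hold; in canonical form it is p <= data[t + 1] + 1.
Before d := 2*data[m] + 8: p <= data[t + 1] + 1
Before d := 2*p - m - 3: p <= data[t + 1] + 1
Before t := 2*data[p + 2] + 8: p <= data[2*data[p + 2] + 9] + 1
Answer: WP = p <= data[2*data[p + 2] + 9] + 1


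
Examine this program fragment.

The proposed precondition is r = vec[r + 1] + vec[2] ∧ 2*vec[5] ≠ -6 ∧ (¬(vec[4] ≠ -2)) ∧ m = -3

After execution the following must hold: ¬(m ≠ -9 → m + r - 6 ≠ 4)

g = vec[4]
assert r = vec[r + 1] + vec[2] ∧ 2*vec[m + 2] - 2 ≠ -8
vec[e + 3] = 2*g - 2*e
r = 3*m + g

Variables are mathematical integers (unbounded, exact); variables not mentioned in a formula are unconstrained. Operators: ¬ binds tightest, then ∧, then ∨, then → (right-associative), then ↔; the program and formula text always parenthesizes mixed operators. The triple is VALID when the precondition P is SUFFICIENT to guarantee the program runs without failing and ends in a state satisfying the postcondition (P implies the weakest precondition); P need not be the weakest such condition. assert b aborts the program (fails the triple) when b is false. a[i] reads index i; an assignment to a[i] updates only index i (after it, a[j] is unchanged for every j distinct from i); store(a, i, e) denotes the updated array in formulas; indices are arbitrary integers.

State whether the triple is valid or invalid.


Working backward. After the program, the postcondition ¬(m ≠ -9 → m + r - 6 ≠ 4) must hold; in canonical form it is ¬(m ≠ -9 → m + r ≠ 10).
Before r := 3*m + g: ¬(m ≠ -9 → g + 4*m ≠ 10)
Before vec[e + 3] := 2*g - 2*e: ¬(m ≠ -9 → g + 4*m ≠ 10)
Before assert r = vec[r + 1] + vec[2] ∧ 2*vec[m + 2] - 2 ≠ -8: r = vec[r + 1] + vec[2] ∧ 2*vec[m + 2] ≠ -6 ∧ (¬(m ≠ -9 → g + 4*m ≠ 10))
Before g := vec[4]: r = vec[r + 1] + vec[2] ∧ 2*vec[m + 2] ≠ -6 ∧ (¬(m ≠ -9 → vec[4] + 4*m ≠ 10))
The weakest precondition is r = vec[r + 1] + vec[2] ∧ 2*vec[m + 2] ≠ -6 ∧ (¬(m ≠ -9 → vec[4] + 4*m ≠ 10)).
Check whether r = vec[r + 1] + vec[2] ∧ 2*vec[5] ≠ -6 ∧ (¬(vec[4] ≠ -2)) ∧ m = -3 implies it.
Countermodel: at the initial state m = -3, r = 0, vec = {[-1] = 0, [1] = 0, [2] = 0, [4] = -2, [5] = 8, elsewhere 0}, the precondition holds but the weakest precondition fails.
Answer: invalid


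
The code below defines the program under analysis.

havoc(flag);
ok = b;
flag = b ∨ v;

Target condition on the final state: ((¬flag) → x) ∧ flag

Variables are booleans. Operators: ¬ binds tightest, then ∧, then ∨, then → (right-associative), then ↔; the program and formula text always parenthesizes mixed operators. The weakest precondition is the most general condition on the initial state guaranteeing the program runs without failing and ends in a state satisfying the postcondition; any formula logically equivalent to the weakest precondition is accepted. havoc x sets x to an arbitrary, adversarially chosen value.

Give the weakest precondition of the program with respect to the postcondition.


Working backward. After the program, ((¬flag) → x) ∧ flag must hold.
Before flag := b ∨ v: ((¬(b ∨ v)) → x) ∧ (b ∨ v)
Before ok := b: ((¬(b ∨ v)) → x) ∧ (b ∨ v)
Before havoc flag: ((¬(b ∨ v)) → x) ∧ (b ∨ v)
Answer: WP = ((¬(b ∨ v)) → x) ∧ (b ∨ v)


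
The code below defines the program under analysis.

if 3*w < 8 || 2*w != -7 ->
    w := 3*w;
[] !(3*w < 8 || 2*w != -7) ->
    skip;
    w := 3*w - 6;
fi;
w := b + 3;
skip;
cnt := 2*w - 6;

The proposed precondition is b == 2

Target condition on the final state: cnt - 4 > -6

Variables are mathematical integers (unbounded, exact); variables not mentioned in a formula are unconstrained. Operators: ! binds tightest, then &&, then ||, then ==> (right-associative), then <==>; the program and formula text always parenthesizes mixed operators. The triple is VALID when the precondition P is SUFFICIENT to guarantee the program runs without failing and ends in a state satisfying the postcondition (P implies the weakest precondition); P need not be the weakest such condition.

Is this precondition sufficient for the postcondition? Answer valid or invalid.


Working backward. After the program, the postcondition cnt - 4 > -6 must hold; in canonical form it is cnt > -2.
Before cnt := 2*w - 6: 2*w > 4
Before skip: 2*w > 4
Before w := b + 3: 2*b > -2
Then branch requires 2*b > -2; else branch requires 2*b > -2.
Before the if: ((3*w < 8 || 2*w != -7) ==> 2*b > -2) && ((!(3*w < 8 || 2*w != -7)) ==> 2*b > -2)
The weakest precondition is ((3*w < 8 || 2*w != -7) ==> 2*b > -2) && ((!(3*w < 8 || 2*w != -7)) ==> 2*b > -2).
Check whether b == 2 implies it.
Every state satisfying the precondition satisfies the weakest precondition: the implication holds.
Answer: valid


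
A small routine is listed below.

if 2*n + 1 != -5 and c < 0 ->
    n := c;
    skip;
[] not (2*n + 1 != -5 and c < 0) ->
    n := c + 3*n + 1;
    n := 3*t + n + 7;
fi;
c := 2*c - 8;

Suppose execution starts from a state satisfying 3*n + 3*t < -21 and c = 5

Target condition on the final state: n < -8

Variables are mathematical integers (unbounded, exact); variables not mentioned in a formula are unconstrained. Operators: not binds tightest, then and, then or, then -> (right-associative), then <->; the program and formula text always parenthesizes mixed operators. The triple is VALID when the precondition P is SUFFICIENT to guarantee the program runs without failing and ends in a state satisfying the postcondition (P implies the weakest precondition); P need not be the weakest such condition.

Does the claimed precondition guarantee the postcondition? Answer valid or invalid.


Working backward. After the program, n < -8 must hold.
Before c := 2*c - 8: n < -8
Then branch requires c < -8; else branch requires c + 3*n + 3*t < -16.
Before the if: ((2*n != -6 and c < 0) -> c < -8) and ((not (2*n != -6 and c < 0)) -> c + 3*n + 3*t < -16)
The weakest precondition is ((2*n != -6 and c < 0) -> c < -8) and ((not (2*n != -6 and c < 0)) -> c + 3*n + 3*t < -16).
Check whether 3*n + 3*t < -21 and c = 5 implies it.
Every state satisfying the precondition satisfies the weakest precondition: the implication holds.
Answer: valid


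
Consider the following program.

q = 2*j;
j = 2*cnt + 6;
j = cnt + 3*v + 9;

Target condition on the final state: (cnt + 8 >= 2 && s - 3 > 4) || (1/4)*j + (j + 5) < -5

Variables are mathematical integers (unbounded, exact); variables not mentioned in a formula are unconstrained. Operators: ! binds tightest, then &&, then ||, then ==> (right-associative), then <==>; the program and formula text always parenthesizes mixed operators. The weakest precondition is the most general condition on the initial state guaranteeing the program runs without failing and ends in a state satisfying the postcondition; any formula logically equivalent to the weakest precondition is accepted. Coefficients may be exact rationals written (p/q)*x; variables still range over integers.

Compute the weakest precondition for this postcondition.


Working backward. After the program, the postcondition (cnt + 8 >= 2 && s - 3 > 4) || (1/4)*j + (j + 5) < -5 must hold; in canonical form it is (cnt >= -6 && s > 7) || (5/4)*j < -10.
Before j := cnt + 3*v + 9: (cnt >= -6 && s > 7) || (5/4)*cnt + (15/4)*v < -85/4
Before j := 2*cnt + 6: (cnt >= -6 && s > 7) || (5/4)*cnt + (15/4)*v < -85/4
Before q := 2*j: (cnt >= -6 && s > 7) || (5/4)*cnt + (15/4)*v < -85/4
Answer: WP = (cnt >= -6 && s > 7) || (5/4)*cnt + (15/4)*v < -85/4


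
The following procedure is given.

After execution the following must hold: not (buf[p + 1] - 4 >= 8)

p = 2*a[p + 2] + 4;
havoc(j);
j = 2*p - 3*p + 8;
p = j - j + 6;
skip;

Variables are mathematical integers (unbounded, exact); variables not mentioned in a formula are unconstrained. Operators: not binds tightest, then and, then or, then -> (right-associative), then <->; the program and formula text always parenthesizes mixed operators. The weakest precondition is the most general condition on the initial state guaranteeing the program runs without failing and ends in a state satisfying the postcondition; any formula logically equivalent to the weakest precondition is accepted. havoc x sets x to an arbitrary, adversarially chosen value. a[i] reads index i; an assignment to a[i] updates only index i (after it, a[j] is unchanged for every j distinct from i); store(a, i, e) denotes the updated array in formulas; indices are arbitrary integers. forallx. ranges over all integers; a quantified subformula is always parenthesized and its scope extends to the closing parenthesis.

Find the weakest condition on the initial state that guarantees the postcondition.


Working backward. After the program, the postcondition not (buf[p + 1] - 4 >= 8) must hold; in canonical form it is not (buf[p + 1] >= 12).
Before skip: not (buf[p + 1] >= 12)
Before p := j - j + 6: not (buf[7] >= 12)
Before j := 2*p - 3*p + 8: not (buf[7] >= 12)
Before havoc j: not (buf[7] >= 12)
Before p := 2*a[p + 2] + 4: not (buf[7] >= 12)
Answer: WP = not (buf[7] >= 12)


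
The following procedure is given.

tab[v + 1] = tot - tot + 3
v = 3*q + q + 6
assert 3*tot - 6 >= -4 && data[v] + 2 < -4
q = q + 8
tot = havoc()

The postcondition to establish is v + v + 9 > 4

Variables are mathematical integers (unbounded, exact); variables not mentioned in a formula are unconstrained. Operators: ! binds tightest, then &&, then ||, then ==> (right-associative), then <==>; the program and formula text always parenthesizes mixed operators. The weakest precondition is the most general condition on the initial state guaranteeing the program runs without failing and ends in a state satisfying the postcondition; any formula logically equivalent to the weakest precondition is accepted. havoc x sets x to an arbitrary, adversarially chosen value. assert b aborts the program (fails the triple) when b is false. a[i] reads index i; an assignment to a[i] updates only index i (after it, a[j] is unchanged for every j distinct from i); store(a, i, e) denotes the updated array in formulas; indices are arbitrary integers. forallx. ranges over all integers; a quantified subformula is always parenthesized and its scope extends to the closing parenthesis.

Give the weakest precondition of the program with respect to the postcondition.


Working backward. After the program, the postcondition v + v + 9 > 4 must hold; in canonical form it is 2*v > -5.
Before havoc tot: 2*v > -5
Before q := q + 8: 2*v > -5
Before assert 3*tot - 6 >= -4 && data[v] + 2 < -4: 3*tot >= 2 && data[v] < -6 && 2*v > -5
Before v := 3*q + q + 6: 3*tot >= 2 && data[4*q + 6] < -6 && 8*q > -17
Before tab[v + 1] := tot - tot + 3: 3*tot >= 2 && data[4*q + 6] < -6 && 8*q > -17
Answer: WP = 3*tot >= 2 && data[4*q + 6] < -6 && 8*q > -17


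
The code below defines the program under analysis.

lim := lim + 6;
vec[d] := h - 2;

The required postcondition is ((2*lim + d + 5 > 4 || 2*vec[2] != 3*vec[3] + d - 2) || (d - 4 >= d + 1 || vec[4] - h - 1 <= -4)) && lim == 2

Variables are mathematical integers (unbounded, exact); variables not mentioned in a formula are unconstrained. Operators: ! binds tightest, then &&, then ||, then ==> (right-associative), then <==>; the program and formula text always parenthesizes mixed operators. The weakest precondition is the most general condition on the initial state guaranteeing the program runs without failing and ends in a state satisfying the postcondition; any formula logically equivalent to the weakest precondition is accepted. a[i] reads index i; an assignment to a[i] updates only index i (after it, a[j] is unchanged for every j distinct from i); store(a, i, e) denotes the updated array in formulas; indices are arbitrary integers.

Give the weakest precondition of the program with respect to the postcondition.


Working backward. After the program, the postcondition ((2*lim + d + 5 > 4 || 2*vec[2] != 3*vec[3] + d - 2) || (d - 4 >= d + 1 || vec[4] - h - 1 <= -4)) && lim == 2 must hold; in canonical form it is (d + 2*lim > -1 || 2*vec[2] != 3*vec[3] + d - 2 || vec[4] <= h - 3) && lim == 2.
Before vec[d] := h - 2: (d + 2*lim > -1 || 2*store(vec, d, h - 2)[2] != 3*store(vec, d, h - 2)[3] + d - 2 || store(vec, d, h - 2)[4] <= h - 3) && lim == 2
Before lim := lim + 6: (d + 2*lim > -13 || 2*store(vec, d, h - 2)[2] != 3*store(vec, d, h - 2)[3] + d - 2 || store(vec, d, h - 2)[4] <= h - 3) && lim == -4
Answer: WP = (d + 2*lim > -13 || 2*store(vec, d, h - 2)[2] != 3*store(vec, d, h - 2)[3] + d - 2 || store(vec, d, h - 2)[4] <= h - 3) && lim == -4


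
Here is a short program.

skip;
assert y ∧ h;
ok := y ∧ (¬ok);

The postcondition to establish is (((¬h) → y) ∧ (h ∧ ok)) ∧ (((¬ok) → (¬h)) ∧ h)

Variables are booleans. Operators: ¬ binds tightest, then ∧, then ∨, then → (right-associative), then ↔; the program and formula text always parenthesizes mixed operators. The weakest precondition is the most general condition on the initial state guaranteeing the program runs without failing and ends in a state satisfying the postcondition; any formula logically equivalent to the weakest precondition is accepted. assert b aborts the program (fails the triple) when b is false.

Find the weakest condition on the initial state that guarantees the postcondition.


Working backward. After the program, the postcondition (((¬h) → y) ∧ (h ∧ ok)) ∧ (((¬ok) → (¬h)) ∧ h) must hold; in canonical form it is ((¬h) → y) ∧ h ∧ ok ∧ ((¬ok) → (¬h)).
Before ok := y ∧ (¬ok): ((¬h) → y) ∧ h ∧ y ∧ (¬ok) ∧ ((¬(y ∧ (¬ok))) → (¬h))
Before assert y ∧ h: y ∧ h ∧ ((¬h) → y) ∧ (¬ok) ∧ ((¬(y ∧ (¬ok))) → (¬h))
Before skip: y ∧ h ∧ ((¬h) → y) ∧ (¬ok) ∧ ((¬(y ∧ (¬ok))) → (¬h))
Answer: WP = y ∧ h ∧ ((¬h) → y) ∧ (¬ok) ∧ ((¬(y ∧ (¬ok))) → (¬h))


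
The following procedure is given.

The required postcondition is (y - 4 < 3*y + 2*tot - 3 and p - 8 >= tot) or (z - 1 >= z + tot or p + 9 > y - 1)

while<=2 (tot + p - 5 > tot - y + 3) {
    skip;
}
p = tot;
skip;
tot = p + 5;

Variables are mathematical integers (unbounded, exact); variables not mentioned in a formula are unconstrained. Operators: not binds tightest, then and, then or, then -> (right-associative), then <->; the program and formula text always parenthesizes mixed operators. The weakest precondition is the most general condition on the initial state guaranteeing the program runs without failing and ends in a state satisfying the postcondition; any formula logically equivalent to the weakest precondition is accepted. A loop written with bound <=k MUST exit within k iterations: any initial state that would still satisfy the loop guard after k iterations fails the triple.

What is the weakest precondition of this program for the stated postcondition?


Working backward. After the program, the postcondition (y - 4 < 3*y + 2*tot - 3 and p - 8 >= tot) or (z - 1 >= z + tot or p + 9 > y - 1) must hold; in canonical form it is (2*tot + 2*y > -1 and p >= tot + 8) or tot <= -1 or p > y - 10.
Before tot := p + 5: p <= -6 or p > y - 10
Before skip: p <= -6 or p > y - 10
Before p := tot: tot <= -6 or tot > y - 10
Before the loop (bound <=2), unroll the exhaustion recursion (WP_0 = exit-now case; WP_j = one more guarded iteration, up to j = 2):
  WP_0: (not (p + y > 8)) and (tot <= -6 or tot > y - 10)
  WP_1: (p + y > 8 -> ((not (p + y > 8)) and (tot <= -6 or tot > y - 10))) and ((not (p + y > 8)) -> (tot <= -6 or tot > y - 10))
  WP_2: (p + y > 8 -> ((p + y > 8 -> ((not (p + y > 8)) and (tot <= -6 or tot > y - 10))) and ((not (p + y > 8)) -> (tot <= -6 or tot > y - 10)))) and ((not (p + y > 8)) -> (tot <= -6 or tot > y - 10))
So before the loop: (p + y > 8 -> ((p + y > 8 -> ((not (p + y > 8)) and (tot <= -6 or tot > y - 10))) and ((not (p + y > 8)) -> (tot <= -6 or tot > y - 10)))) and ((not (p + y > 8)) -> (tot <= -6 or tot > y - 10))
Answer: WP = (p + y > 8 -> ((p + y > 8 -> ((not (p + y > 8)) and (tot <= -6 or tot > y - 10))) and ((not (p + y > 8)) -> (tot <= -6 or tot > y - 10)))) and ((not (p + y > 8)) -> (tot <= -6 or tot > y - 10))


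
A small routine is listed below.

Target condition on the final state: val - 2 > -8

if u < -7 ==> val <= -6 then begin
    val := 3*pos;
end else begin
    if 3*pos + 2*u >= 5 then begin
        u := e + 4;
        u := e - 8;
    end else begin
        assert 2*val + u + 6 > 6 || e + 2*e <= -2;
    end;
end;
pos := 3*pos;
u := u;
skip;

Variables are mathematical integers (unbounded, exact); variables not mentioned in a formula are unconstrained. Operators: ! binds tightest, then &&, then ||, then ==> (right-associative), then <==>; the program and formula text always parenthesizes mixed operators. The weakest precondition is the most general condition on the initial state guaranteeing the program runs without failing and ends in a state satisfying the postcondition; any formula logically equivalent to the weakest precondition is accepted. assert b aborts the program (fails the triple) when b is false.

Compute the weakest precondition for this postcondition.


Working backward. After the program, the postcondition val - 2 > -8 must hold; in canonical form it is val > -6.
Before skip: val > -6
Before u := u: val > -6
Before pos := 3*pos: val > -6
Then branch requires 3*pos > -6; else branch requires (3*pos + 2*u >= 5 ==> val > -6) && ((!(3*pos + 2*u >= 5)) ==> ((u + 2*val > 0 || 3*e <= -2) && val > -6)).
Before the if: ((u < -7 ==> val <= -6) ==> 3*pos > -6) && ((!(u < -7 ==> val <= -6)) ==> ((3*pos + 2*u >= 5 ==> val > -6) && ((!(3*pos + 2*u >= 5)) ==> ((u + 2*val > 0 || 3*e <= -2) && val > -6))))
Answer: WP = ((u < -7 ==> val <= -6) ==> 3*pos > -6) && ((!(u < -7 ==> val <= -6)) ==> ((3*pos + 2*u >= 5 ==> val > -6) && ((!(3*pos + 2*u >= 5)) ==> ((u + 2*val > 0 || 3*e <= -2) && val > -6))))


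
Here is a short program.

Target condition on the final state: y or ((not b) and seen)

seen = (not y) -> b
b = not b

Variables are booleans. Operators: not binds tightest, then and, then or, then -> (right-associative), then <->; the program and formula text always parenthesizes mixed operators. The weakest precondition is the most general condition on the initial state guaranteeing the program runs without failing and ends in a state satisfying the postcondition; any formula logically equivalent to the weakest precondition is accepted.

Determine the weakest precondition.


Working backward. After the program, y or ((not b) and seen) must hold.
Before b := not b: y or (b and seen)
Before seen := (not y) -> b: y or (b and ((not y) -> b))
Answer: WP = y or (b and ((not y) -> b))


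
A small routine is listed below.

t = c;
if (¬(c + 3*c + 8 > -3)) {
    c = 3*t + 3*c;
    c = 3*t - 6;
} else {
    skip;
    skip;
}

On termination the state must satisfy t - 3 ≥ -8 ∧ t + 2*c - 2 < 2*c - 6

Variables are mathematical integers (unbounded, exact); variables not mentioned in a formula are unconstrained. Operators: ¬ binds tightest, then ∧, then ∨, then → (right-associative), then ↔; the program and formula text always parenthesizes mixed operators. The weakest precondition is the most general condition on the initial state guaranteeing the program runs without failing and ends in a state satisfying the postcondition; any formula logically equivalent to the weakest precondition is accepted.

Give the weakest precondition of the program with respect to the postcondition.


Working backward. After the program, the postcondition t - 3 ≥ -8 ∧ t + 2*c - 2 < 2*c - 6 must hold; in canonical form it is t ≥ -5 ∧ t < -4.
Then branch requires t ≥ -5 ∧ t < -4; else branch requires t ≥ -5 ∧ t < -4.
Before the if: ((¬(4*c > -11)) → (t ≥ -5 ∧ t < -4)) ∧ (4*c > -11 → (t ≥ -5 ∧ t < -4))
Before t := c: ((¬(4*c > -11)) → (c ≥ -5 ∧ c < -4)) ∧ (4*c > -11 → (c ≥ -5 ∧ c < -4))
Answer: WP = ((¬(4*c > -11)) → (c ≥ -5 ∧ c < -4)) ∧ (4*c > -11 → (c ≥ -5 ∧ c < -4))


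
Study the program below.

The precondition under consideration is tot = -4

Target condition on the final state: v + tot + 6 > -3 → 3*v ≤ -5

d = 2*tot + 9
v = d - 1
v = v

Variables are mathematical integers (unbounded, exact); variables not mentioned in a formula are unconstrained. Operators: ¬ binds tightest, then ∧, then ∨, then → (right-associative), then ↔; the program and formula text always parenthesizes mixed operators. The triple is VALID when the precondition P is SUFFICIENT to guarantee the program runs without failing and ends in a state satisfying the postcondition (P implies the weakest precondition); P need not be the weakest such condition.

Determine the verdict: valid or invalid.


Working backward. After the program, the postcondition v + tot + 6 > -3 → 3*v ≤ -5 must hold; in canonical form it is tot + v > -9 → 3*v ≤ -5.
Before v := v: tot + v > -9 → 3*v ≤ -5
Before v := d - 1: d + tot > -8 → 3*d ≤ -2
Before d := 2*tot + 9: 3*tot > -17 → 6*tot ≤ -29
The weakest precondition is 3*tot > -17 → 6*tot ≤ -29.
Check whether tot = -4 implies it.
Countermodel: at the initial state tot = -4, the precondition holds but the weakest precondition fails.
Answer: invalid


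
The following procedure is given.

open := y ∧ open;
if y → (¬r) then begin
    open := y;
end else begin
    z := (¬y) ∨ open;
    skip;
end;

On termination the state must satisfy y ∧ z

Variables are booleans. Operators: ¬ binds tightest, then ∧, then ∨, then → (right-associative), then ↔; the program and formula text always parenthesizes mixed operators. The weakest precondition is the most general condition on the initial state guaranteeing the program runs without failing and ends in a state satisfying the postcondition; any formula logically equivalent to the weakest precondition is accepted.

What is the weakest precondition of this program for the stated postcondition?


Working backward. After the program, y ∧ z must hold.
Then branch requires y ∧ z; else branch requires y ∧ ((¬y) ∨ open).
Before the if: ((y → (¬r)) → (y ∧ z)) ∧ ((¬(y → (¬r))) → (y ∧ ((¬y) ∨ open)))
Before open := y ∧ open: ((y → (¬r)) → (y ∧ z)) ∧ ((¬(y → (¬r))) → (y ∧ ((¬y) ∨ (y ∧ open))))
Answer: WP = ((y → (¬r)) → (y ∧ z)) ∧ ((¬(y → (¬r))) → (y ∧ ((¬y) ∨ (y ∧ open))))


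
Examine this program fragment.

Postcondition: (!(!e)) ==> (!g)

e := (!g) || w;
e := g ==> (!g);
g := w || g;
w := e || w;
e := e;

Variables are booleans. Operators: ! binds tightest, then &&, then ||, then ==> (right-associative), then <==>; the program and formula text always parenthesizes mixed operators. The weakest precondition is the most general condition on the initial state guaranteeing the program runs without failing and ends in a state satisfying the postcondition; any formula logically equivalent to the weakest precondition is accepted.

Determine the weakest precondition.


Working backward. After the program, the postcondition (!(!e)) ==> (!g) must hold; in canonical form it is e ==> (!g).
Before e := e: e ==> (!g)
Before w := e || w: e ==> (!g)
Before g := w || g: e ==> (!(w || g))
Before e := g ==> (!g): (g ==> (!g)) ==> (!(w || g))
Before e := (!g) || w: (g ==> (!g)) ==> (!(w || g))
Answer: WP = (g ==> (!g)) ==> (!(w || g))


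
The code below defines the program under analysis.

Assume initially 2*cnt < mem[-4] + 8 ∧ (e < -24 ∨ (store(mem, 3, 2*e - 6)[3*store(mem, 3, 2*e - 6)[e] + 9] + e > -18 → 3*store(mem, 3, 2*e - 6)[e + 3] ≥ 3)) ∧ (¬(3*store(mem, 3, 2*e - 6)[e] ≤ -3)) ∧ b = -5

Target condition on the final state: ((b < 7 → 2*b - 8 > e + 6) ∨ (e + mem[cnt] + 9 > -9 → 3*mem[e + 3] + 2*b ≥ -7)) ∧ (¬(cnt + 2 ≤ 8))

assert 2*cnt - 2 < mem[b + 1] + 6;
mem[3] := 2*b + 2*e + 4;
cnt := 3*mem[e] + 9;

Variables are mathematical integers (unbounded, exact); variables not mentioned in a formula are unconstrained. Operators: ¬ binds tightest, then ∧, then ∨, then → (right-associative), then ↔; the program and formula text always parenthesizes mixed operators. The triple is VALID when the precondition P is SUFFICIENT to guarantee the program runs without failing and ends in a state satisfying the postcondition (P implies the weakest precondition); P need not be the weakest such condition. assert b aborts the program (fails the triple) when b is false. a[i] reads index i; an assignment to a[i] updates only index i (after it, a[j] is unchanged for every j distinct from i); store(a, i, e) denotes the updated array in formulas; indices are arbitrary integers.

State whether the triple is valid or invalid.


Working backward. After the program, the postcondition ((b < 7 → 2*b - 8 > e + 6) ∨ (e + mem[cnt] + 9 > -9 → 3*mem[e + 3] + 2*b ≥ -7)) ∧ (¬(cnt + 2 ≤ 8)) must hold; in canonical form it is ((b < 7 → 2*b > e + 14) ∨ (mem[cnt] + e > -18 → 3*mem[e + 3] + 2*b ≥ -7)) ∧ (¬(cnt ≤ 6)).
Before cnt := 3*mem[e] + 9: ((b < 7 → 2*b > e + 14) ∨ (mem[3*mem[e] + 9] + e > -18 → 3*mem[e + 3] + 2*b ≥ -7)) ∧ (¬(3*mem[e] ≤ -3))
Before mem[3] := 2*b + 2*e + 4: ((b < 7 → 2*b > e + 14) ∨ (store(mem, 3, 2*b + 2*e + 4)[3*store(mem, 3, 2*b + 2*e + 4)[e] + 9] + e > -18 → 3*store(mem, 3, 2*b + 2*e + 4)[e + 3] + 2*b ≥ -7)) ∧ (¬(3*store(mem, 3, 2*b + 2*e + 4)[e] ≤ -3))
Before assert 2*cnt - 2 < mem[b + 1] + 6: 2*cnt < mem[b + 1] + 8 ∧ ((b < 7 → 2*b > e + 14) ∨ (store(mem, 3, 2*b + 2*e + 4)[3*store(mem, 3, 2*b + 2*e + 4)[e] + 9] + e > -18 → 3*store(mem, 3, 2*b + 2*e + 4)[e + 3] + 2*b ≥ -7)) ∧ (¬(3*store(mem, 3, 2*b + 2*e + 4)[e] ≤ -3))
The weakest precondition is 2*cnt < mem[b + 1] + 8 ∧ ((b < 7 → 2*b > e + 14) ∨ (store(mem, 3, 2*b + 2*e + 4)[3*store(mem, 3, 2*b + 2*e + 4)[e] + 9] + e > -18 → 3*store(mem, 3, 2*b + 2*e + 4)[e + 3] + 2*b ≥ -7)) ∧ (¬(3*store(mem, 3, 2*b + 2*e + 4)[e] ≤ -3)).
Check whether 2*cnt < mem[-4] + 8 ∧ (e < -24 ∨ (store(mem, 3, 2*e - 6)[3*store(mem, 3, 2*e - 6)[e] + 9] + e > -18 → 3*store(mem, 3, 2*e - 6)[e + 3] ≥ 3)) ∧ (¬(3*store(mem, 3, 2*e - 6)[e] ≤ -3)) ∧ b = -5 implies it.
Every state satisfying the precondition satisfies the weakest precondition: the implication holds.
Answer: valid


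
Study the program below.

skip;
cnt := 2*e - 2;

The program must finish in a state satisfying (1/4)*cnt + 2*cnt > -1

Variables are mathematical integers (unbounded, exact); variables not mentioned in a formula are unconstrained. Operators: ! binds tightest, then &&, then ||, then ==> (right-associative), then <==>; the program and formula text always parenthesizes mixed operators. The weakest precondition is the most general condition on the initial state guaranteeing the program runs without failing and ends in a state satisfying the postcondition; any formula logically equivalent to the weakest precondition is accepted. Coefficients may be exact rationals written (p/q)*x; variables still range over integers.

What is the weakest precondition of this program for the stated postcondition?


Working backward. After the program, the postcondition (1/4)*cnt + 2*cnt > -1 must hold; in canonical form it is (9/4)*cnt > -1.
Before cnt := 2*e - 2: (9/2)*e > 7/2
Before skip: (9/2)*e > 7/2
Answer: WP = (9/2)*e > 7/2


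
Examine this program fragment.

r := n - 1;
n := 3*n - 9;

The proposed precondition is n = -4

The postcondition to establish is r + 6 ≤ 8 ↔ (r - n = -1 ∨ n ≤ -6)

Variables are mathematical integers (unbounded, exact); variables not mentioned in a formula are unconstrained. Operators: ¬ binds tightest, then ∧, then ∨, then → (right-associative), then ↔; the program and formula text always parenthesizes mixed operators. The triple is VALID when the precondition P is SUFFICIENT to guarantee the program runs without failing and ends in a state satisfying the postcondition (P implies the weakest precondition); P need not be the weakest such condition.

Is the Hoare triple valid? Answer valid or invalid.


Working backward. After the program, the postcondition r + 6 ≤ 8 ↔ (r - n = -1 ∨ n ≤ -6) must hold; in canonical form it is r ≤ 2 ↔ (r = n - 1 ∨ n ≤ -6).
Before n := 3*n - 9: r ≤ 2 ↔ (r = 3*n - 10 ∨ 3*n ≤ 3)
Before r := n - 1: n ≤ 3 ↔ (2*n = 9 ∨ 3*n ≤ 3)
The weakest precondition is n ≤ 3 ↔ (2*n = 9 ∨ 3*n ≤ 3).
Check whether n = -4 implies it.
Every state satisfying the precondition satisfies the weakest precondition: the implication holds.
Answer: valid


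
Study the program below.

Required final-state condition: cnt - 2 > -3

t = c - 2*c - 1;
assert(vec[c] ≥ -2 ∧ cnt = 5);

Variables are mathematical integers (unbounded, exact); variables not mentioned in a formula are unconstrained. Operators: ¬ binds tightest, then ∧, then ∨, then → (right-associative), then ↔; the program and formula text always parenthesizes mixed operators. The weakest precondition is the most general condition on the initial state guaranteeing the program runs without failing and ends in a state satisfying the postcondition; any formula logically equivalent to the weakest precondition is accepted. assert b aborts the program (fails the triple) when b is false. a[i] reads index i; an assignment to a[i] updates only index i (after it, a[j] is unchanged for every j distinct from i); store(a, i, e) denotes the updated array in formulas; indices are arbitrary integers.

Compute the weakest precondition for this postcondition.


Working backward. After the program, the postcondition cnt - 2 > -3 must hold; in canonical form it is cnt > -1.
Before assert vec[c] ≥ -2 ∧ cnt = 5: vec[c] ≥ -2 ∧ cnt = 5 ∧ cnt > -1
Before t := c - 2*c - 1: vec[c] ≥ -2 ∧ cnt = 5 ∧ cnt > -1
Answer: WP = vec[c] ≥ -2 ∧ cnt = 5 ∧ cnt > -1


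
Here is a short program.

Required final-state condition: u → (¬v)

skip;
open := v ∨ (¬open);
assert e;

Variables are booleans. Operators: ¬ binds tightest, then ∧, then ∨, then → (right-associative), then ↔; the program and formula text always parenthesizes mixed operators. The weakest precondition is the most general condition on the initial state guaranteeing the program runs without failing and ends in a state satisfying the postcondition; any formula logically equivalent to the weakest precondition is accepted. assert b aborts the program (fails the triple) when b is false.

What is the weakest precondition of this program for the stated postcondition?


Working backward. After the program, u → (¬v) must hold.
Before assert e: e ∧ (u → (¬v))
Before open := v ∨ (¬open): e ∧ (u → (¬v))
Before skip: e ∧ (u → (¬v))
Answer: WP = e ∧ (u → (¬v))
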